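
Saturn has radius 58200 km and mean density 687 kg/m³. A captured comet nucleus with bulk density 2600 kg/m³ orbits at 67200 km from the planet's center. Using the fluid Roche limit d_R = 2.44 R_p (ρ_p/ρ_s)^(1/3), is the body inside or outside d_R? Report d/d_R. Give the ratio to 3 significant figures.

d_R = 2.44 × (58200 km) × (687/2600)^(1/3) = 91130 km
d/d_R = (67200) / (91130) = 0.737
Since d/d_R < 1, the body is inside the Roche limit.

inside; d/d_R ≈ 0.737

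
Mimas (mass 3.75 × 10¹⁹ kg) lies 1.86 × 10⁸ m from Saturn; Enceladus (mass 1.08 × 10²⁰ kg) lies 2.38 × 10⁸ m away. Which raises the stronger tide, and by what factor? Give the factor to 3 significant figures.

Enceladus, by a factor of ≈ 1.37

Compare M/d³ for the two perturbers:
Mimas: (3.75 × 10¹⁹) / (1.86 × 10⁸)³ = 5.828 × 10⁻⁶
Enceladus: (1.08 × 10²⁰) / (2.38 × 10⁸)³ = 8.011 × 10⁻⁶
Ratio (larger/smaller) = 1.37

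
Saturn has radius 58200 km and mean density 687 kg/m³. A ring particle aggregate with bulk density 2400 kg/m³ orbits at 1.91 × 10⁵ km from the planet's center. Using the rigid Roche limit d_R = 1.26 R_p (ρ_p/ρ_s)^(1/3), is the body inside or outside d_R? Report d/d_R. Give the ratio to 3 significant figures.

d_R = 1.26 × (58200 km) × (687/2400)^(1/3) = 48330 km
d/d_R = (1.91 × 10⁵) / (48330) = 3.95
Since d/d_R > 1, the body is outside the Roche limit.

outside; d/d_R ≈ 3.95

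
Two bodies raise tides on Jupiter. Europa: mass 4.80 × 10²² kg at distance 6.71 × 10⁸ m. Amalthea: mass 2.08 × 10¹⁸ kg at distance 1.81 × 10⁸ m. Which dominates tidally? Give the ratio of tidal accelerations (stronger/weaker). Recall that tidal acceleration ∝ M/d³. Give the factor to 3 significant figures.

Tidal stretch scales as M/d³; compute that for each body.
Europa: (4.80 × 10²²) / (6.71 × 10⁸)³ = 1.589 × 10⁻⁴
Amalthea: (2.08 × 10¹⁸) / (1.81 × 10⁸)³ = 3.508 × 10⁻⁷
Ratio (larger/smaller) = 453

Europa, by a factor of ≈ 453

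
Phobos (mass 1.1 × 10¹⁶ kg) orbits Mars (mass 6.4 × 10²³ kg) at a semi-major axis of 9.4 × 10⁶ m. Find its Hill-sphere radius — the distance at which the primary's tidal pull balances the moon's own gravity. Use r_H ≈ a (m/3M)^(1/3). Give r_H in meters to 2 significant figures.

r_H ≈ a (m/3M)^(1/3)
    = (9.4 × 10⁶) × (1.1 × 10¹⁶ / (3 × 6.4 × 10²³))^(1/3)
    = 1.7 × 10⁴ m

1.7 × 10⁴ m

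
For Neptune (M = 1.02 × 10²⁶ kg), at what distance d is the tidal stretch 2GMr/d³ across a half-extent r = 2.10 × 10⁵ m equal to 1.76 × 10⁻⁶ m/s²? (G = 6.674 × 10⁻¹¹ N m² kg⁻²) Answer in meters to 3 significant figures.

1.18 × 10⁹ m

2GMr/d³ = a_tidal  ⇒  d = (2GMr / a_tidal)^(1/3)
d = (2 × 6.674×10⁻¹¹ × (1.02 × 10²⁶) × (2.10 × 10⁵) / (1.76 × 10⁻⁶))^(1/3)
  = 1.18 × 10⁹ m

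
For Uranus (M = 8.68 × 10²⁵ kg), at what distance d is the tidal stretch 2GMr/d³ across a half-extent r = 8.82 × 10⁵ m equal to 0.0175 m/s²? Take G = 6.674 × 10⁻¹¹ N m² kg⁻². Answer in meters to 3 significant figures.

8.36 × 10⁷ m

2GMr/d³ = a_tidal  ⇒  d = (2GMr / a_tidal)^(1/3)
d = (2 × 6.674×10⁻¹¹ × (8.68 × 10²⁵) × (8.82 × 10⁵) / (0.0175))^(1/3)
  = 8.36 × 10⁷ m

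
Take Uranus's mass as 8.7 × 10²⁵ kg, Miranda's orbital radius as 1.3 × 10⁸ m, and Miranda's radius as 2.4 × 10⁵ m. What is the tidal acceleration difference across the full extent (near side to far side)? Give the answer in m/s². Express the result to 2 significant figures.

Δa = 4GMr/d³
   = 4 × (6.674 × 10⁻¹¹) × (8.7 × 10²⁵) × (2.4 × 10⁵) / (1.3 × 10⁸)³
   = 2.5 × 10⁻³ m/s²

2.5 × 10⁻³ m/s²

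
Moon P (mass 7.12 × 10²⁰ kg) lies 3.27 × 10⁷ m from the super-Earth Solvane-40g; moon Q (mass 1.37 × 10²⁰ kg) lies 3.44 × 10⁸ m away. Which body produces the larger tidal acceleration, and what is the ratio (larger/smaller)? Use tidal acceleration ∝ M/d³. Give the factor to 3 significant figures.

Tidal stretch scales as M/d³; compute that for each body.
Moon P: (7.12 × 10²⁰) / (3.27 × 10⁷)³ = 2.036 × 10⁻²
Moon Q: (1.37 × 10²⁰) / (3.44 × 10⁸)³ = 3.365 × 10⁻⁶
Ratio (larger/smaller) = 6050

Moon P, by a factor of ≈ 6050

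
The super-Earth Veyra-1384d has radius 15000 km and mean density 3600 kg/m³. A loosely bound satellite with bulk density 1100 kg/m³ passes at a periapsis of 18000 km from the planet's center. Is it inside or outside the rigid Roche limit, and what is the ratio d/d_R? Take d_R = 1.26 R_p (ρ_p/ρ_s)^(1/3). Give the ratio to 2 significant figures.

d_R = 1.26 × (15000 km) × (3600/1100)^(1/3) = 28060 km
d/d_R = (18000) / (28060) = 0.64
Since d/d_R < 1, the body is inside the Roche limit.

inside; d/d_R ≈ 0.64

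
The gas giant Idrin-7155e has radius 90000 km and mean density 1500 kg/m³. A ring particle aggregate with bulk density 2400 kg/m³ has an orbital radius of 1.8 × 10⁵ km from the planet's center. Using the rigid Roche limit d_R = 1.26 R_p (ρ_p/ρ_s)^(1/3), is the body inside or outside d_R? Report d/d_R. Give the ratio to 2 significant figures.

d_R = 1.26 × (90000 km) × (1500/2400)^(1/3) = 96960 km
d/d_R = (1.8 × 10⁵) / (96960) = 1.9
Since d/d_R > 1, the body is outside the Roche limit.

outside; d/d_R ≈ 1.9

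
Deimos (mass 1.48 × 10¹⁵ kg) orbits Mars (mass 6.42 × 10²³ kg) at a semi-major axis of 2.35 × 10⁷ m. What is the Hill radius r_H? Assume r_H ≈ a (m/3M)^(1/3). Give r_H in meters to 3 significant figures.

2.15 × 10⁴ m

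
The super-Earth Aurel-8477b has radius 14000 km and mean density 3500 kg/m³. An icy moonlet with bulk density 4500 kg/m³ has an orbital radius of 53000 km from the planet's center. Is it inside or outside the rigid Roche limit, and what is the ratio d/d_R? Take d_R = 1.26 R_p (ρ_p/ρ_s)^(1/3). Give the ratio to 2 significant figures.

d_R = 1.26 × (14000 km) × (3500/4500)^(1/3) = 16220 km
d/d_R = (53000) / (16220) = 3.3
Since d/d_R > 1, the body is outside the Roche limit.

outside; d/d_R ≈ 3.3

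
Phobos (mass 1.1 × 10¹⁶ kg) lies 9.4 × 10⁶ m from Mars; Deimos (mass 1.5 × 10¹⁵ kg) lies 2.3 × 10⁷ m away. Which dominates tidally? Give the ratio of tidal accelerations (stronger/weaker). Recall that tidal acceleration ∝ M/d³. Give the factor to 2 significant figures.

The tide-raising term goes as M/d³ (the gradient of a 1/d² field).
Phobos: (1.1 × 10¹⁶) / (9.4 × 10⁶)³ = 1.324 × 10⁻⁵
Deimos: (1.5 × 10¹⁵) / (2.3 × 10⁷)³ = 1.233 × 10⁻⁷
Ratio (larger/smaller) = 110

Phobos, by a factor of ≈ 110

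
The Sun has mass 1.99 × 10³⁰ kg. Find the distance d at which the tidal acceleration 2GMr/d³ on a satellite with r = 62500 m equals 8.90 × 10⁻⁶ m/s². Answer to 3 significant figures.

1.23 × 10¹⁰ m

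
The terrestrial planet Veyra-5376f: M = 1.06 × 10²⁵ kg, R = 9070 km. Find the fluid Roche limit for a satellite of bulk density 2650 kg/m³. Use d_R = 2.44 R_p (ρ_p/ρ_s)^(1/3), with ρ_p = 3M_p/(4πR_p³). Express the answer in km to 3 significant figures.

ρ_p = 3M_p/(4πR_p³) = 3 × (1.06 × 10²⁵) / (4π × (9.07 × 10⁶ m)³) = 3390 kg/m³
d_R = 2.44 × 9070 km × (3390/2650)^(1/3)
    = 24000 km

24000 km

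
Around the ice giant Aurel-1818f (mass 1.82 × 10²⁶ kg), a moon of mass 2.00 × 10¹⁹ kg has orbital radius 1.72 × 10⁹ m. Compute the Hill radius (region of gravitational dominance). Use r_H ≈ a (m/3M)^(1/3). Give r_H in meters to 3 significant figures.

5.71 × 10⁶ m

r_H ≈ a (m/3M)^(1/3)
    = (1.72 × 10⁹) × (2.00 × 10¹⁹ / (3 × 1.82 × 10²⁶))^(1/3)
    = 5.71 × 10⁶ m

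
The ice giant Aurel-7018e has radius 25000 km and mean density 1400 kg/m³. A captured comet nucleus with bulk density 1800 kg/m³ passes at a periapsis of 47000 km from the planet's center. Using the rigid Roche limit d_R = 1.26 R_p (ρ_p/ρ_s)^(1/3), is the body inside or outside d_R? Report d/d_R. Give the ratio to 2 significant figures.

d_R = 1.26 × (25000 km) × (1400/1800)^(1/3) = 28970 km
d/d_R = (47000) / (28970) = 1.6
Since d/d_R > 1, the body is outside the Roche limit.

outside; d/d_R ≈ 1.6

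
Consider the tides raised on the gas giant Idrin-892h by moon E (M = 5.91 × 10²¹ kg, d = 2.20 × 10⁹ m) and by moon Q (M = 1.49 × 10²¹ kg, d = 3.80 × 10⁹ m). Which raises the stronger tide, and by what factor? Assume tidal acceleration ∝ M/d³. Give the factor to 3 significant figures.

Moon E, by a factor of ≈ 20.4

Compare M/d³ for the two perturbers:
Moon E: (5.91 × 10²¹) / (2.20 × 10⁹)³ = 5.550 × 10⁻⁷
Moon Q: (1.49 × 10²¹) / (3.80 × 10⁹)³ = 2.715 × 10⁻⁸
Ratio (larger/smaller) = 20.4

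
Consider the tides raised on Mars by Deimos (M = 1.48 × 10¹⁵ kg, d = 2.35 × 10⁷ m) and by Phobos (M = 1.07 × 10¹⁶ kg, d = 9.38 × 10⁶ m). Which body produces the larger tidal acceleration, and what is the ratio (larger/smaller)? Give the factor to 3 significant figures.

Tidal stretch scales as M/d³; compute that for each body.
Deimos: (1.48 × 10¹⁵) / (2.35 × 10⁷)³ = 1.140 × 10⁻⁷
Phobos: (1.07 × 10¹⁶) / (9.38 × 10⁶)³ = 1.297 × 10⁻⁵
Ratio (larger/smaller) = 114

Phobos, by a factor of ≈ 114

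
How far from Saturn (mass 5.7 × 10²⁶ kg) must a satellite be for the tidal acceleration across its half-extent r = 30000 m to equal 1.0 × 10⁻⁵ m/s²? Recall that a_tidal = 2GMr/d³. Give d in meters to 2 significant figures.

2GMr/d³ = a_tidal  ⇒  d = (2GMr / a_tidal)^(1/3)
d = (2 × 6.674×10⁻¹¹ × (5.7 × 10²⁶) × (30000) / (1.0 × 10⁻⁵))^(1/3)
  = 6.1 × 10⁸ m

6.1 × 10⁸ m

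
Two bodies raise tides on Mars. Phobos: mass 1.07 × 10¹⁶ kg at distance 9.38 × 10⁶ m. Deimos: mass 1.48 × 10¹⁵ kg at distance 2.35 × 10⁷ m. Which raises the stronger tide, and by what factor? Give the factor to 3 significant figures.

Tidal acceleration ∝ M/d³, so compare M/d³ for each.
Phobos: (1.07 × 10¹⁶) / (9.38 × 10⁶)³ = 1.297 × 10⁻⁵
Deimos: (1.48 × 10¹⁵) / (2.35 × 10⁷)³ = 1.140 × 10⁻⁷
Ratio (larger/smaller) = 114

Phobos, by a factor of ≈ 114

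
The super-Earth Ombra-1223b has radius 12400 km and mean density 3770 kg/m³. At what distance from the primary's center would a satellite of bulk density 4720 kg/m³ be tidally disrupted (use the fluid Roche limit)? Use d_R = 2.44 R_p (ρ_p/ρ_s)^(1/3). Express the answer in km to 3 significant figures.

d_R = 2.44 × 12400 km × (3770/4720)^(1/3)
    = 28100 km

28100 km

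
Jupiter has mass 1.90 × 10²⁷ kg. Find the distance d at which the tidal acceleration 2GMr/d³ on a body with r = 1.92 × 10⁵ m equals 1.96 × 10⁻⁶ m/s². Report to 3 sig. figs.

2.92 × 10⁹ m

2GMr/d³ = a_tidal  ⇒  d = (2GMr / a_tidal)^(1/3)
d = (2 × 6.674×10⁻¹¹ × (1.90 × 10²⁷) × (1.92 × 10⁵) / (1.96 × 10⁻⁶))^(1/3)
  = 2.92 × 10⁹ m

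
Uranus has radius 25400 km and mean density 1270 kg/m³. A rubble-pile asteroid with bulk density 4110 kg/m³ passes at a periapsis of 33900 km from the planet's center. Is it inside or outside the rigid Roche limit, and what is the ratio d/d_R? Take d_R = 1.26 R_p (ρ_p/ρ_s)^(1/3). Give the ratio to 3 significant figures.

outside; d/d_R ≈ 1.57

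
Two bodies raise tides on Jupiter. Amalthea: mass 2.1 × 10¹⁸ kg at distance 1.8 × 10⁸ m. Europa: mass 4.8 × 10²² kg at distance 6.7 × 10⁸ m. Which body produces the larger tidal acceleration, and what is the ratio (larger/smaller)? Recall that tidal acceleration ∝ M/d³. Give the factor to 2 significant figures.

Tidal stretch scales as M/d³; compute that for each body.
Amalthea: (2.1 × 10¹⁸) / (1.8 × 10⁸)³ = 3.601 × 10⁻⁷
Europa: (4.8 × 10²²) / (6.7 × 10⁸)³ = 1.596 × 10⁻⁴
Ratio (larger/smaller) = 440

Europa, by a factor of ≈ 440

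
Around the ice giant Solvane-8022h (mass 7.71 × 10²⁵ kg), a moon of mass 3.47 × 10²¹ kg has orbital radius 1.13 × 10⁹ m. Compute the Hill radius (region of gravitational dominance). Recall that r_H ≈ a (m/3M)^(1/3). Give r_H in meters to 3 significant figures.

2.79 × 10⁷ m

r_H ≈ a (m/3M)^(1/3)
    = (1.13 × 10⁹) × (3.47 × 10²¹ / (3 × 7.71 × 10²⁵))^(1/3)
    = 2.79 × 10⁷ m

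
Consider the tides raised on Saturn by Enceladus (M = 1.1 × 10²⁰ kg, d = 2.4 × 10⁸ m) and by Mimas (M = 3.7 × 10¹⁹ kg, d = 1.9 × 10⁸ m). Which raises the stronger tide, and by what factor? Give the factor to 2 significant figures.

Enceladus, by a factor of ≈ 1.5

Tidal stretch scales as M/d³; compute that for each body.
Enceladus: (1.1 × 10²⁰) / (2.4 × 10⁸)³ = 7.957 × 10⁻⁶
Mimas: (3.7 × 10¹⁹) / (1.9 × 10⁸)³ = 5.394 × 10⁻⁶
Ratio (larger/smaller) = 1.5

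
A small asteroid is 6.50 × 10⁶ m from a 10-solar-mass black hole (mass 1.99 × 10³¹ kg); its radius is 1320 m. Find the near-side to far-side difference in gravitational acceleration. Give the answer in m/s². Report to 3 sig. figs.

2.55 × 10⁴ m/s²

Δg = 4GMr/d³
   = 4 × (6.674 × 10⁻¹¹) × (1.99 × 10³¹) × (1320) / (6.50 × 10⁶)³
   = 2.55 × 10⁴ m/s²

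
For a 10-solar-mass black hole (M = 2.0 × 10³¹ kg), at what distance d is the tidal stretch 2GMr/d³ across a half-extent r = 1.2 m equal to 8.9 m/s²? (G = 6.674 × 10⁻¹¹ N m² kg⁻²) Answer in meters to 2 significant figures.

7.1 × 10⁶ m

2GMr/d³ = a_tidal  ⇒  d = (2GMr / a_tidal)^(1/3)
d = (2 × 6.674×10⁻¹¹ × (2.0 × 10³¹) × (1.2) / (8.9))^(1/3)
  = 7.1 × 10⁶ m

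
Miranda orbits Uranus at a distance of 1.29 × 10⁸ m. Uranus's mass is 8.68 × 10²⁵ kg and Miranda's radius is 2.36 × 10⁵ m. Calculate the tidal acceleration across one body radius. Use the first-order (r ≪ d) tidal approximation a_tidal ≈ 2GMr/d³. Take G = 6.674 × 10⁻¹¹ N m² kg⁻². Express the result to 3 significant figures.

1.27 × 10⁻³ m/s²

The tidal stretch is the gradient of GM/d² times the body's extent r, hence the 1/d³ dependence.
a_tidal = 2GMr/d³
        = 2 × (6.674 × 10⁻¹¹) × (8.68 × 10²⁵) × (2.36 × 10⁵) / (1.29 × 10⁸)³
        = 1.27 × 10⁻³ m/s²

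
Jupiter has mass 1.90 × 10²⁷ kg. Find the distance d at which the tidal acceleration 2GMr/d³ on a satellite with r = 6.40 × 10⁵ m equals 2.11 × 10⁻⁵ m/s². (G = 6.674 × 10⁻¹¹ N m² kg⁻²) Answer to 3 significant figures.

1.97 × 10⁹ m

2GMr/d³ = a_tidal  ⇒  d = (2GMr / a_tidal)^(1/3)
d = (2 × 6.674×10⁻¹¹ × (1.90 × 10²⁷) × (6.40 × 10⁵) / (2.11 × 10⁻⁵))^(1/3)
  = 1.97 × 10⁹ m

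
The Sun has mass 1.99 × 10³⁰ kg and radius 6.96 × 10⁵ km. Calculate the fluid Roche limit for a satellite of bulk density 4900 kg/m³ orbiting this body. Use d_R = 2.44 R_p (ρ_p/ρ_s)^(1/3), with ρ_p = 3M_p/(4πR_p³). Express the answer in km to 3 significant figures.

1.12 × 10⁶ km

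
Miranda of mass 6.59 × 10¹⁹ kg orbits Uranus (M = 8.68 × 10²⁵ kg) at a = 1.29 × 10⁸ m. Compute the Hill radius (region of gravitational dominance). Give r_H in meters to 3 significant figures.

8.16 × 10⁵ m

r_H ≈ a (m/3M)^(1/3)
    = (1.29 × 10⁸) × (6.59 × 10¹⁹ / (3 × 8.68 × 10²⁵))^(1/3)
    = 8.16 × 10⁵ m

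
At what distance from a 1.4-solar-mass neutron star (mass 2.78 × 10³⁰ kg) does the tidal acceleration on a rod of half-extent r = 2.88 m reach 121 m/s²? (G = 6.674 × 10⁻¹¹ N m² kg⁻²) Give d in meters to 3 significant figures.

2GMr/d³ = a_tidal  ⇒  d = (2GMr / a_tidal)^(1/3)
d = (2 × 6.674×10⁻¹¹ × (2.78 × 10³⁰) × (2.88) / (121))^(1/3)
  = 2.07 × 10⁶ m

2.07 × 10⁶ m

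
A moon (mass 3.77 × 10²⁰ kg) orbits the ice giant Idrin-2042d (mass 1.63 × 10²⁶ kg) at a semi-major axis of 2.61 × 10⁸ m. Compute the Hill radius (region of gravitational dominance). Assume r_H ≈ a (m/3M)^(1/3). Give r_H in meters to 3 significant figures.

2.39 × 10⁶ m

r_H ≈ a (m/3M)^(1/3)
    = (2.61 × 10⁸) × (3.77 × 10²⁰ / (3 × 1.63 × 10²⁶))^(1/3)
    = 2.39 × 10⁶ m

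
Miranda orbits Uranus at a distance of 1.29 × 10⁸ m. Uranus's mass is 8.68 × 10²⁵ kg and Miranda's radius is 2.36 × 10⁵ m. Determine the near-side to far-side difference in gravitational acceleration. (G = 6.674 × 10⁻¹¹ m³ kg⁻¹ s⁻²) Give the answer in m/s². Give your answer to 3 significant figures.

2.55 × 10⁻³ m/s²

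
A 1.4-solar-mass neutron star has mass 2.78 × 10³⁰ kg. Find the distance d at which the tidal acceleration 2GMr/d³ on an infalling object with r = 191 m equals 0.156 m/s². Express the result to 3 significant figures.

7.69 × 10⁷ m

2GMr/d³ = a_tidal  ⇒  d = (2GMr / a_tidal)^(1/3)
d = (2 × 6.674×10⁻¹¹ × (2.78 × 10³⁰) × (191) / (0.156))^(1/3)
  = 7.69 × 10⁷ m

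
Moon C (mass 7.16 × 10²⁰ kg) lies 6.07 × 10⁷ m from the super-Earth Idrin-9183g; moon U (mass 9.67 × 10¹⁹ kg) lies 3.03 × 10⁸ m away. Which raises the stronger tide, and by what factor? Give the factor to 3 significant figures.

Moon C, by a factor of ≈ 921

Tidal stretch scales as M/d³; compute that for each body.
Moon C: (7.16 × 10²⁰) / (6.07 × 10⁷)³ = 3.201 × 10⁻³
Moon U: (9.67 × 10¹⁹) / (3.03 × 10⁸)³ = 3.476 × 10⁻⁶
Ratio (larger/smaller) = 921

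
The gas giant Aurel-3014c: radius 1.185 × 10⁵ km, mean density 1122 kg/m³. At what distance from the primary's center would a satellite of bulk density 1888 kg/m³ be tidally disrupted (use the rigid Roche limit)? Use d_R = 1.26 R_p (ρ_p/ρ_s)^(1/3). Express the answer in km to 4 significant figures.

d_R = 1.26 × 1.185 × 10⁵ km × (1122/1888)^(1/3)
    = 1.255 × 10⁵ km

1.255 × 10⁵ km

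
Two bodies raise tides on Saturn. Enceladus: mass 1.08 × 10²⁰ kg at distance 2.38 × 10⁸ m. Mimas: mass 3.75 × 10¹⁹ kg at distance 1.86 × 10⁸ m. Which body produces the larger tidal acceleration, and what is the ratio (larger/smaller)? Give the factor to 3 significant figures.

The tide-raising term goes as M/d³ (the gradient of a 1/d² field).
Enceladus: (1.08 × 10²⁰) / (2.38 × 10⁸)³ = 8.011 × 10⁻⁶
Mimas: (3.75 × 10¹⁹) / (1.86 × 10⁸)³ = 5.828 × 10⁻⁶
Ratio (larger/smaller) = 1.37

Enceladus, by a factor of ≈ 1.37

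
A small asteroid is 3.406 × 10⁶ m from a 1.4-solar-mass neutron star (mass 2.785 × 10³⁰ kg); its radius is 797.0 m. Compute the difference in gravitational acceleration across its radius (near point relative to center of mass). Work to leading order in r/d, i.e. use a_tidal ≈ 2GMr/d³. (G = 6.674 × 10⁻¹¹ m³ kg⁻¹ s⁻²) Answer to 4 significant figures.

7.498 × 10³ m/s²

The tidal stretch is the gradient of GM/d² times the body's extent r, hence the 1/d³ dependence.
Δg = 2GMr/d³
   = 2 × (6.674 × 10⁻¹¹) × (2.785 × 10³⁰) × (797.0) / (3.406 × 10⁶)³
   = 7.498 × 10³ m/s²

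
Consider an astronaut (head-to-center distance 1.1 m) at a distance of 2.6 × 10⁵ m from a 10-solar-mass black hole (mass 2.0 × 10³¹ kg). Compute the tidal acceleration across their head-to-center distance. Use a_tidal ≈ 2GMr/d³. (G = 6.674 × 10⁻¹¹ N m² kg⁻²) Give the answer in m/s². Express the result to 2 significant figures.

1.7 × 10⁵ m/s²

a_tidal = 2GMr/d³
        = 2 × (6.674 × 10⁻¹¹) × (2.0 × 10³¹) × (1.1) / (2.6 × 10⁵)³
        = 1.7 × 10⁵ m/s²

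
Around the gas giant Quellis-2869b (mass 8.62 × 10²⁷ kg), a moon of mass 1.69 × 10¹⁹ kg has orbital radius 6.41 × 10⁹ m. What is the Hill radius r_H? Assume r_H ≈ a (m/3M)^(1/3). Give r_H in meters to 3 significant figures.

5.56 × 10⁶ m

r_H ≈ a (m/3M)^(1/3)
    = (6.41 × 10⁹) × (1.69 × 10¹⁹ / (3 × 8.62 × 10²⁷))^(1/3)
    = 5.56 × 10⁶ m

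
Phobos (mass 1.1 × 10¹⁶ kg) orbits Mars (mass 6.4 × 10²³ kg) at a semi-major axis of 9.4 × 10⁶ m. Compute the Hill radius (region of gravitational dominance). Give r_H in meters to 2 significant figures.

1.7 × 10⁴ m

r_H ≈ a (m/3M)^(1/3)
    = (9.4 × 10⁶) × (1.1 × 10¹⁶ / (3 × 6.4 × 10²³))^(1/3)
    = 1.7 × 10⁴ m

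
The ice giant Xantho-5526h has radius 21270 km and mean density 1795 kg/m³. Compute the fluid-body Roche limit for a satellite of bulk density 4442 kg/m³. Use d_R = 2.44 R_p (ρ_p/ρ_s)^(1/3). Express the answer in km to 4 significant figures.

d_R = 2.44 × 21270 km × (1795/4442)^(1/3)
    = 38370 km

38370 km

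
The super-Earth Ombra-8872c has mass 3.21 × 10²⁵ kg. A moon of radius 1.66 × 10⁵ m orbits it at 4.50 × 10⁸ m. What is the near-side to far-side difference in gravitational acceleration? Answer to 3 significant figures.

a_tidal = 4GMr/d³
        = 4 × (6.674 × 10⁻¹¹) × (3.21 × 10²⁵) × (1.66 × 10⁵) / (4.50 × 10⁸)³
        = 1.56 × 10⁻⁵ m/s²

1.56 × 10⁻⁵ m/s²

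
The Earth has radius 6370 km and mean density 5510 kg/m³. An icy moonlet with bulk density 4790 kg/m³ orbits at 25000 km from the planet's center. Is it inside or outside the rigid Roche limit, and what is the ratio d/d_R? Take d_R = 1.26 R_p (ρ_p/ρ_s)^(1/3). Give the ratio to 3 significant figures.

outside; d/d_R ≈ 2.97

d_R = 1.26 × (6370 km) × (5510/4790)^(1/3) = 8410 km
d/d_R = (25000) / (8410) = 2.97
Since d/d_R > 1, the body is outside the Roche limit.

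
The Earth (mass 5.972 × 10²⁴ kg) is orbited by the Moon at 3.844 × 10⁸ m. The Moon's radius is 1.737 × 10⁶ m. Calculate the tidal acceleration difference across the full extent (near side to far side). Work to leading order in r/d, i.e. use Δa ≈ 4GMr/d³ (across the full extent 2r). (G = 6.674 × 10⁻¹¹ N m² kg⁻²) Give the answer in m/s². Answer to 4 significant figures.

4.875 × 10⁻⁵ m/s²

a_tidal = 4GMr/d³
        = 4 × (6.674 × 10⁻¹¹) × (5.972 × 10²⁴) × (1.737 × 10⁶) / (3.844 × 10⁸)³
        = 4.875 × 10⁻⁵ m/s²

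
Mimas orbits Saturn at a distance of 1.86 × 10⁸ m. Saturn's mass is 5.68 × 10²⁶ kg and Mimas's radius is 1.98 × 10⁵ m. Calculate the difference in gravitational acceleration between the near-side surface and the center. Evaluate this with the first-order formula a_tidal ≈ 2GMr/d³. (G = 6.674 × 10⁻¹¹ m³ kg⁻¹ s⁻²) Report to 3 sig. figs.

2.33 × 10⁻³ m/s²

Δg = 2GMr/d³
   = 2 × (6.674 × 10⁻¹¹) × (5.68 × 10²⁶) × (1.98 × 10⁵) / (1.86 × 10⁸)³
   = 2.33 × 10⁻³ m/s²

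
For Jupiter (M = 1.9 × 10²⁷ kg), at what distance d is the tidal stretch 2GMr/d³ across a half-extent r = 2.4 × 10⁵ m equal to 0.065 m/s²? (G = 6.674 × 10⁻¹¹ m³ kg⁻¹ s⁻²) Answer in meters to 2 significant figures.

9.8 × 10⁷ m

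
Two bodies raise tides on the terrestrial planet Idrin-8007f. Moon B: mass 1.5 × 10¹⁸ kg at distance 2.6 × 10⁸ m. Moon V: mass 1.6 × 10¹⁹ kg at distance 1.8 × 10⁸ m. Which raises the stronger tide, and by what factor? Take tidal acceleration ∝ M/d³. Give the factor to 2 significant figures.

The tide-raising term goes as M/d³ (the gradient of a 1/d² field).
Moon B: (1.5 × 10¹⁸) / (2.6 × 10⁸)³ = 8.534 × 10⁻⁸
Moon V: (1.6 × 10¹⁹) / (1.8 × 10⁸)³ = 2.743 × 10⁻⁶
Ratio (larger/smaller) = 32

Moon V, by a factor of ≈ 32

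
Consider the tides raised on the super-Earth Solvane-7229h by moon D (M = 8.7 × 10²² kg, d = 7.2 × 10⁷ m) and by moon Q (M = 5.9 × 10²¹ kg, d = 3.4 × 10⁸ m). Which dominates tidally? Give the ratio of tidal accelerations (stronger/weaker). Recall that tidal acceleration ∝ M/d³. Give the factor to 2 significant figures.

Moon D, by a factor of ≈ 1600

Tidal acceleration ∝ M/d³, so compare M/d³ for each.
Moon D: (8.7 × 10²²) / (7.2 × 10⁷)³ = 2.331 × 10⁻¹
Moon Q: (5.9 × 10²¹) / (3.4 × 10⁸)³ = 1.501 × 10⁻⁴
Ratio (larger/smaller) = 1600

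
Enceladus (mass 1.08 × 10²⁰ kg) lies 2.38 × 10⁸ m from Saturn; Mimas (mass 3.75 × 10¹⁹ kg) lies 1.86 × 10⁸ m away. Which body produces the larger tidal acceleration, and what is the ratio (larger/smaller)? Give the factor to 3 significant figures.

Tidal acceleration ∝ M/d³, so compare M/d³ for each.
Enceladus: (1.08 × 10²⁰) / (2.38 × 10⁸)³ = 8.011 × 10⁻⁶
Mimas: (3.75 × 10¹⁹) / (1.86 × 10⁸)³ = 5.828 × 10⁻⁶
Ratio (larger/smaller) = 1.37

Enceladus, by a factor of ≈ 1.37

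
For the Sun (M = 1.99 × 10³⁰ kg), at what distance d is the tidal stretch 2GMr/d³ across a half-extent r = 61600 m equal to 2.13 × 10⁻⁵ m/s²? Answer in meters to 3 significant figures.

2GMr/d³ = a_tidal  ⇒  d = (2GMr / a_tidal)^(1/3)
d = (2 × 6.674×10⁻¹¹ × (1.99 × 10³⁰) × (61600) / (2.13 × 10⁻⁵))^(1/3)
  = 9.16 × 10⁹ m

9.16 × 10⁹ m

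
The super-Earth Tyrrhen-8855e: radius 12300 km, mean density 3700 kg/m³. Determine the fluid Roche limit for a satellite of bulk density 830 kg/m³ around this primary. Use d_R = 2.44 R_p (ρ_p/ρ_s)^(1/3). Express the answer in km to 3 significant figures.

49400 km

d_R = 2.44 × 12300 km × (3700/830)^(1/3)
    = 49400 km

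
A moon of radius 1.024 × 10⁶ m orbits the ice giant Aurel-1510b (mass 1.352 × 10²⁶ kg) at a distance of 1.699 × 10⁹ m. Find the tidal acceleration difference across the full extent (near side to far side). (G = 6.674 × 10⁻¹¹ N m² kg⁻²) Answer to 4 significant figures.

Near-to-far spans 2r, so the tidal difference is twice the near-to-center value: 4GMr/d³.
Δa = 4GMr/d³
   = 4 × (6.674 × 10⁻¹¹) × (1.352 × 10²⁶) × (1.024 × 10⁶) / (1.699 × 10⁹)³
   = 7.536 × 10⁻⁶ m/s²

7.536 × 10⁻⁶ m/s²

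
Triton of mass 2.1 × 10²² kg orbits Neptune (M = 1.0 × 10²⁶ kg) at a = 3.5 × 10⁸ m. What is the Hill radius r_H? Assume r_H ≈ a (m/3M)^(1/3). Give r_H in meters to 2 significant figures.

1.4 × 10⁷ m

r_H ≈ a (m/3M)^(1/3)
    = (3.5 × 10⁸) × (2.1 × 10²² / (3 × 1.0 × 10²⁶))^(1/3)
    = 1.4 × 10⁷ m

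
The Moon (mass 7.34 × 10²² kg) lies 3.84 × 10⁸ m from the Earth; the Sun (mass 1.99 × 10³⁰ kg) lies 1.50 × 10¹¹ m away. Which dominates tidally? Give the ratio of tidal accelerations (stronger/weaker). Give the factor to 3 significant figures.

The Moon, by a factor of ≈ 2.20

The tide-raising term goes as M/d³ (the gradient of a 1/d² field).
The Moon: (7.34 × 10²²) / (3.84 × 10⁸)³ = 1.296 × 10⁻³
The Sun: (1.99 × 10³⁰) / (1.50 × 10¹¹)³ = 5.896 × 10⁻⁴
Ratio (larger/smaller) = 2.20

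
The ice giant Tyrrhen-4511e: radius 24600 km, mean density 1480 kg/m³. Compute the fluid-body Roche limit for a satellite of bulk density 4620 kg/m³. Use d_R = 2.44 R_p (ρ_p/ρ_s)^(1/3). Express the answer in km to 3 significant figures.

41100 km

d_R = 2.44 × 24600 km × (1480/4620)^(1/3)
    = 41100 km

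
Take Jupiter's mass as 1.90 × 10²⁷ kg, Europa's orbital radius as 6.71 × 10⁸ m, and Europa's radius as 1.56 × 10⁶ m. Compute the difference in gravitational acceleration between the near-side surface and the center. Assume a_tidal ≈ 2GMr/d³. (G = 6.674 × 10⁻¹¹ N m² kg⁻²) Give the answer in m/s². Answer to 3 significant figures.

1.31 × 10⁻³ m/s²

Δa = 2GMr/d³
   = 2 × (6.674 × 10⁻¹¹) × (1.90 × 10²⁷) × (1.56 × 10⁶) / (6.71 × 10⁸)³
   = 1.31 × 10⁻³ m/s²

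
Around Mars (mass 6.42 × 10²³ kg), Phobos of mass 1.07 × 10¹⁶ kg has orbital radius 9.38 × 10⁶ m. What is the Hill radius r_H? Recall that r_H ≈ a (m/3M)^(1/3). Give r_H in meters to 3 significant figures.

r_H ≈ a (m/3M)^(1/3)
    = (9.38 × 10⁶) × (1.07 × 10¹⁶ / (3 × 6.42 × 10²³))^(1/3)
    = 1.66 × 10⁴ m

1.66 × 10⁴ m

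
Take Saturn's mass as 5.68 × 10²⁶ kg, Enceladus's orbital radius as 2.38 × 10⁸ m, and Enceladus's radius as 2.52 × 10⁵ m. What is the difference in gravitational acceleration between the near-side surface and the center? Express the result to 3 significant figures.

Since r ≪ d, expand the inverse-square field across one radius to get the leading 2GMr/d³ term.
Δa = 2GMr/d³
   = 2 × (6.674 × 10⁻¹¹) × (5.68 × 10²⁶) × (2.52 × 10⁵) / (2.38 × 10⁸)³
   = 1.42 × 10⁻³ m/s²

1.42 × 10⁻³ m/s²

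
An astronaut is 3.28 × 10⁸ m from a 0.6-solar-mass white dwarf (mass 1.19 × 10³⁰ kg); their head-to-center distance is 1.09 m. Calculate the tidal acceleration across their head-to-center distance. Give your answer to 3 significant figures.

Δa = 2GMr/d³
   = 2 × (6.674 × 10⁻¹¹) × (1.19 × 10³⁰) × (1.09) / (3.28 × 10⁸)³
   = 4.91 × 10⁻⁶ m/s²

4.91 × 10⁻⁶ m/s²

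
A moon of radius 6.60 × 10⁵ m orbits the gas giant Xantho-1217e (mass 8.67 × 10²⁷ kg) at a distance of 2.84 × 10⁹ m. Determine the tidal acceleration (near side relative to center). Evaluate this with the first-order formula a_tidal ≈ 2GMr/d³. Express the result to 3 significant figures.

Δa = 2GMr/d³
   = 2 × (6.674 × 10⁻¹¹) × (8.67 × 10²⁷) × (6.60 × 10⁵) / (2.84 × 10⁹)³
   = 3.33 × 10⁻⁵ m/s²

3.33 × 10⁻⁵ m/s²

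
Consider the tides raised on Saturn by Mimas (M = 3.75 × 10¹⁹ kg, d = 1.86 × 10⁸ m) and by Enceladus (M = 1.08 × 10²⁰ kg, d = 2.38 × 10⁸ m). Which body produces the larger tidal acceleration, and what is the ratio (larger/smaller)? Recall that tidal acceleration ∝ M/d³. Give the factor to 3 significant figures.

Enceladus, by a factor of ≈ 1.37

Compare M/d³ for the two perturbers:
Mimas: (3.75 × 10¹⁹) / (1.86 × 10⁸)³ = 5.828 × 10⁻⁶
Enceladus: (1.08 × 10²⁰) / (2.38 × 10⁸)³ = 8.011 × 10⁻⁶
Ratio (larger/smaller) = 1.37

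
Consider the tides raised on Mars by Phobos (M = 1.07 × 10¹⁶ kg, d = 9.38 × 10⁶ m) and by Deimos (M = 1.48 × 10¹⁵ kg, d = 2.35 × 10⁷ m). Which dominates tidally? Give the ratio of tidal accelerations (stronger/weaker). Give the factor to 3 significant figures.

Tidal stretch scales as M/d³; compute that for each body.
Phobos: (1.07 × 10¹⁶) / (9.38 × 10⁶)³ = 1.297 × 10⁻⁵
Deimos: (1.48 × 10¹⁵) / (2.35 × 10⁷)³ = 1.140 × 10⁻⁷
Ratio (larger/smaller) = 114

Phobos, by a factor of ≈ 114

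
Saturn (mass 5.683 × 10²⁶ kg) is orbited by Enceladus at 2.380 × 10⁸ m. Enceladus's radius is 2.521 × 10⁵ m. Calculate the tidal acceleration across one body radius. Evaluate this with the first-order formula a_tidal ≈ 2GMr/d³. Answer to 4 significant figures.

Δa = 2GMr/d³
   = 2 × (6.674 × 10⁻¹¹) × (5.683 × 10²⁶) × (2.521 × 10⁵) / (2.380 × 10⁸)³
   = 1.419 × 10⁻³ m/s²

1.419 × 10⁻³ m/s²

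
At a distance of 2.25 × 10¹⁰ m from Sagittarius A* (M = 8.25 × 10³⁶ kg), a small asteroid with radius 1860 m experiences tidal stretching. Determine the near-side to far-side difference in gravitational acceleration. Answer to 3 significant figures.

3.60 × 10⁻¹ m/s²

Δa = 4GMr/d³
   = 4 × (6.674 × 10⁻¹¹) × (8.25 × 10³⁶) × (1860) / (2.25 × 10¹⁰)³
   = 3.60 × 10⁻¹ m/s²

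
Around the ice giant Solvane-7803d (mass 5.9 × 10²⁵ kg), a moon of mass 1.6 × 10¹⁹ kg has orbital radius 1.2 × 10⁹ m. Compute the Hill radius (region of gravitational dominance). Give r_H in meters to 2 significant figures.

r_H ≈ a (m/3M)^(1/3)
    = (1.2 × 10⁹) × (1.6 × 10¹⁹ / (3 × 5.9 × 10²⁵))^(1/3)
    = 5.4 × 10⁶ m

5.4 × 10⁶ m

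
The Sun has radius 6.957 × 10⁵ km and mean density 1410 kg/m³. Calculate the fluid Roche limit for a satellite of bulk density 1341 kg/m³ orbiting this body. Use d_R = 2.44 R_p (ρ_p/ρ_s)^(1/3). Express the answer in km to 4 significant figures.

d_R = 2.44 × 6.957 × 10⁵ km × (1410/1341)^(1/3)
    = 1.726 × 10⁶ km

1.726 × 10⁶ km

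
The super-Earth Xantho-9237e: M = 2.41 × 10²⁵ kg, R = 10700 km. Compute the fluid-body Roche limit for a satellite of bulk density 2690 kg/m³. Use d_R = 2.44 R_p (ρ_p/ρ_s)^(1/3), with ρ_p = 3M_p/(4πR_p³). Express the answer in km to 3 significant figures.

ρ_p = 3M_p/(4πR_p³) = 3 × (2.41 × 10²⁵) / (4π × (1.07 × 10⁷ m)³) = 4700 kg/m³
d_R = 2.44 × 10700 km × (4700/2690)^(1/3)
    = 31400 km

31400 km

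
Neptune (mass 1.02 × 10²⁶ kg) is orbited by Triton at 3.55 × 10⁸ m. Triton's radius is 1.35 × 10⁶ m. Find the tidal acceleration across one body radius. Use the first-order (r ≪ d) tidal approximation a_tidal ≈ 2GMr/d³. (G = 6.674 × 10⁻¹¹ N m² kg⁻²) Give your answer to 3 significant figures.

4.11 × 10⁻⁴ m/s²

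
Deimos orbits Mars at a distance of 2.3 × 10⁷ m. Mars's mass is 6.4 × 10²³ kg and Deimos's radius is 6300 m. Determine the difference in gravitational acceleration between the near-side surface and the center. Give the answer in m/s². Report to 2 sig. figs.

4.4 × 10⁻⁵ m/s²

The tidal stretch is the gradient of GM/d² times the body's extent r, hence the 1/d³ dependence.
Δg = 2GMr/d³
   = 2 × (6.674 × 10⁻¹¹) × (6.4 × 10²³) × (6300) / (2.3 × 10⁷)³
   = 4.4 × 10⁻⁵ m/s²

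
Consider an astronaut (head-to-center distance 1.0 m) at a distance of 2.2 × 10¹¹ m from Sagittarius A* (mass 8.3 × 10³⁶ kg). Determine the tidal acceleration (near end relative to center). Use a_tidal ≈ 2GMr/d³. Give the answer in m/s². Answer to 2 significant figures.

1.0 × 10⁻⁷ m/s²

Δa = 2GMr/d³
   = 2 × (6.674 × 10⁻¹¹) × (8.3 × 10³⁶) × (1.0) / (2.2 × 10¹¹)³
   = 1.0 × 10⁻⁷ m/s²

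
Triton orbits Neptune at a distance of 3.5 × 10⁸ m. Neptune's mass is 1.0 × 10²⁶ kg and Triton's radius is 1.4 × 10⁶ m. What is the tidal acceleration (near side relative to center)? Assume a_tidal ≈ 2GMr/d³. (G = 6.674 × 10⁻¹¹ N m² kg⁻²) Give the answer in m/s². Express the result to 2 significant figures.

4.4 × 10⁻⁴ m/s²

The tidal stretch is the gradient of GM/d² times the body's extent r, hence the 1/d³ dependence.
a_tidal = 2GMr/d³
        = 2 × (6.674 × 10⁻¹¹) × (1.0 × 10²⁶) × (1.4 × 10⁶) / (3.5 × 10⁸)³
        = 4.4 × 10⁻⁴ m/s²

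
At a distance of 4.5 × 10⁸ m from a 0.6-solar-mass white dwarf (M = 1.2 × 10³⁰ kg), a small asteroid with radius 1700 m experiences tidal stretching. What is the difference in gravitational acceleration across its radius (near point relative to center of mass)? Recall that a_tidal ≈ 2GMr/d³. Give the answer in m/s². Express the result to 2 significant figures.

Δg = 2GMr/d³
   = 2 × (6.674 × 10⁻¹¹) × (1.2 × 10³⁰) × (1700) / (4.5 × 10⁸)³
   = 3.0 × 10⁻³ m/s²

3.0 × 10⁻³ m/s²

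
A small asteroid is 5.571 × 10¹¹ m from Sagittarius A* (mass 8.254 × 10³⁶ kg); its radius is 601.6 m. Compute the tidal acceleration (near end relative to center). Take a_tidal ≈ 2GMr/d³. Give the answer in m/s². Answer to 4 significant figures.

3.833 × 10⁻⁶ m/s²

Since r ≪ d, expand the inverse-square field across one radius to get the leading 2GMr/d³ term.
Δa = 2GMr/d³
   = 2 × (6.674 × 10⁻¹¹) × (8.254 × 10³⁶) × (601.6) / (5.571 × 10¹¹)³
   = 3.833 × 10⁻⁶ m/s²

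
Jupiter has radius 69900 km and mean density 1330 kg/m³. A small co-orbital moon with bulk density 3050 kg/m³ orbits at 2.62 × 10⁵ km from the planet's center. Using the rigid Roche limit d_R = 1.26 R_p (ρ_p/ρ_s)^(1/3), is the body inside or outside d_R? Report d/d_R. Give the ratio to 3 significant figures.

outside; d/d_R ≈ 3.92

d_R = 1.26 × (69900 km) × (1330/3050)^(1/3) = 66790 km
d/d_R = (2.62 × 10⁵) / (66790) = 3.92
Since d/d_R > 1, the body is outside the Roche limit.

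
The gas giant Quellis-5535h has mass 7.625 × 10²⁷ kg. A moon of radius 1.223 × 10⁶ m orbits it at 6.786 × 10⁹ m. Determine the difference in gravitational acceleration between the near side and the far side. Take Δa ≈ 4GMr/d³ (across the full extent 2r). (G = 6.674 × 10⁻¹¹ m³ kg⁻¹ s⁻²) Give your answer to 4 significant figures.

7.967 × 10⁻⁶ m/s²

Δg = 4GMr/d³
   = 4 × (6.674 × 10⁻¹¹) × (7.625 × 10²⁷) × (1.223 × 10⁶) / (6.786 × 10⁹)³
   = 7.967 × 10⁻⁶ m/s²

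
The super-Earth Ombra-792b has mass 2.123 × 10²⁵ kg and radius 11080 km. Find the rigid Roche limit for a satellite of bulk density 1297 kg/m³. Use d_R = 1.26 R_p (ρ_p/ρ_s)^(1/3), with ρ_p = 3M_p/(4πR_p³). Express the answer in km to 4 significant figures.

ρ_p = 3M_p/(4πR_p³) = 3 × (2.123 × 10²⁵) / (4π × (1.108 × 10⁷ m)³) = 3726 kg/m³
d_R = 1.26 × 11080 km × (3726/1297)^(1/3)
    = 19850 km

19850 km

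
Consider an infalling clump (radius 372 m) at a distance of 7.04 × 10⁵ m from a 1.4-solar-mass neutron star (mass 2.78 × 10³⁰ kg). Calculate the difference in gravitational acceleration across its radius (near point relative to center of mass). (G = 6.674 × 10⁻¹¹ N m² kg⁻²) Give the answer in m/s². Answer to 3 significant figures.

a_tidal = 2GMr/d³
        = 2 × (6.674 × 10⁻¹¹) × (2.78 × 10³⁰) × (372) / (7.04 × 10⁵)³
        = 3.96 × 10⁵ m/s²

3.96 × 10⁵ m/s²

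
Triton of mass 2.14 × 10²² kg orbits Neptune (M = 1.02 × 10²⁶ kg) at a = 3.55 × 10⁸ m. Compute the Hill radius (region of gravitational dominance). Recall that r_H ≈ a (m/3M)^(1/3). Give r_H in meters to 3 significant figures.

r_H ≈ a (m/3M)^(1/3)
    = (3.55 × 10⁸) × (2.14 × 10²² / (3 × 1.02 × 10²⁶))^(1/3)
    = 1.46 × 10⁷ m

1.46 × 10⁷ m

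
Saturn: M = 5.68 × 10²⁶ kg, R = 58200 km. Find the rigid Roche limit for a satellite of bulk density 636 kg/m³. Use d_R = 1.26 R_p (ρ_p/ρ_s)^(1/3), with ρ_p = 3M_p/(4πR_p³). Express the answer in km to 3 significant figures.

75300 km

ρ_p = 3M_p/(4πR_p³) = 3 × (5.68 × 10²⁶) / (4π × (5.82 × 10⁷ m)³) = 688 kg/m³
d_R = 1.26 × 58200 km × (688/636)^(1/3)
    = 75300 km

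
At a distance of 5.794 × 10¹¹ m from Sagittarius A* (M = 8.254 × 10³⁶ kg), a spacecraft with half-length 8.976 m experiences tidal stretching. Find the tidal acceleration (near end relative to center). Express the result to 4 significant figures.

a_tidal = 2GMr/d³
        = 2 × (6.674 × 10⁻¹¹) × (8.254 × 10³⁶) × (8.976) / (5.794 × 10¹¹)³
        = 5.084 × 10⁻⁸ m/s²

5.084 × 10⁻⁸ m/s²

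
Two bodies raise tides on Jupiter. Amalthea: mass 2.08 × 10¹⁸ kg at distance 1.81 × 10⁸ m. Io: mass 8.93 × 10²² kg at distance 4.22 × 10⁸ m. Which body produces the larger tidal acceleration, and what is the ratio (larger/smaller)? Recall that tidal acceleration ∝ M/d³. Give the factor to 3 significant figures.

Io, by a factor of ≈ 3390

Compare M/d³ for the two perturbers:
Amalthea: (2.08 × 10¹⁸) / (1.81 × 10⁸)³ = 3.508 × 10⁻⁷
Io: (8.93 × 10²²) / (4.22 × 10⁸)³ = 1.188 × 10⁻³
Ratio (larger/smaller) = 3390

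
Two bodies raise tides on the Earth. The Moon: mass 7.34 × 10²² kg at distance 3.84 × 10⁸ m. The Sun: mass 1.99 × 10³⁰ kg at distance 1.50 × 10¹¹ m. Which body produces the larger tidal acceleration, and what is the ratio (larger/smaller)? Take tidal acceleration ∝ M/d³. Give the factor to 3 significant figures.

Tidal stretch scales as M/d³; compute that for each body.
The Moon: (7.34 × 10²²) / (3.84 × 10⁸)³ = 1.296 × 10⁻³
The Sun: (1.99 × 10³⁰) / (1.50 × 10¹¹)³ = 5.896 × 10⁻⁴
Ratio (larger/smaller) = 2.20

The Moon, by a factor of ≈ 2.20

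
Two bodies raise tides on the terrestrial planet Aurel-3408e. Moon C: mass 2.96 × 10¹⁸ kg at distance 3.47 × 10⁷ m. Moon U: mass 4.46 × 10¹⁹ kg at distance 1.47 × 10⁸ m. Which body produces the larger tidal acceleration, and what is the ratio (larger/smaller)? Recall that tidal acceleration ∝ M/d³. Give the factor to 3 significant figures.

Compare M/d³ for the two perturbers:
Moon C: (2.96 × 10¹⁸) / (3.47 × 10⁷)³ = 7.084 × 10⁻⁵
Moon U: (4.46 × 10¹⁹) / (1.47 × 10⁸)³ = 1.404 × 10⁻⁵
Ratio (larger/smaller) = 5.05

Moon C, by a factor of ≈ 5.05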